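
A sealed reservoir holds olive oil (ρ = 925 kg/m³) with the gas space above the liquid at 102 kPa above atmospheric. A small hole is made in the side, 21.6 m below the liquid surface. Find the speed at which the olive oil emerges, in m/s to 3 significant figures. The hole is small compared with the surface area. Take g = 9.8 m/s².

Take point 1 at the surface (v₁ ≈ 0) and point 2 at the hole (at atmospheric pressure). Bernoulli: P₁ + ρg h = P_atm + ½ρv₂².
With P₁ − P_atm = 102000 Pa, v₂ = √(2gh + 2ΔP/ρ) = √(2·9.8·21.6 + 2·102000/925) = 25.4 m/s.

v = 25.4 m/s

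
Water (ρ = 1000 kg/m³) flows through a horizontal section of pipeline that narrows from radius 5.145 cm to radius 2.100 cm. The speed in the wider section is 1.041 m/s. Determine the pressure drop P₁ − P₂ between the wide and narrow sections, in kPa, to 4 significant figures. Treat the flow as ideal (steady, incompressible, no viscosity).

By continuity, v₂ = v₁·A₁/A₂ = 1.041·(83.16/13.85) = 6.249 m/s.
With no height change, Bernoulli's equation is P₁ + ½ρv₁² = P₂ + ½ρv₂².
P₁ − P₂ = ½·1000·(6.249² − 1.041²) = ½·1000·37.96 = 18980 Pa.

ΔP ≈ 18.98 kPa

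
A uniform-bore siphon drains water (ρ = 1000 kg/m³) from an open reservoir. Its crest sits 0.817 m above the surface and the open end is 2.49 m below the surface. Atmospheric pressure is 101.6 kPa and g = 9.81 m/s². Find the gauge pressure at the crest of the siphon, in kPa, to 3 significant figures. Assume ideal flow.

P_gauge ≈ -32.4 kPa

Bernoulli surface→outlet gives ½v² = g·h_out, so v = √(2·9.81·2.49) = 6.99 m/s.
With constant cross-section the crest speed equals v; applying Bernoulli from the surface up to the crest, P_top = P_atm − ½ρv² − ρg·h_top.
P_top = 101600 − ½·1000·6.99² − 1000·9.81·0.817 = 69200 Pa. So P_gauge = P_top − P_atm = -32400 Pa.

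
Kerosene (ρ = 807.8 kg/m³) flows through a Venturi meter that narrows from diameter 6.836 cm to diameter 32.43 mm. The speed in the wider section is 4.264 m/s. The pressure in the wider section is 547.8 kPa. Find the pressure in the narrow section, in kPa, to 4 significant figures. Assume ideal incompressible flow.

410.2 kPa

By continuity, v₂ = v₁·A₁/A₂ = 4.264·(36.70/8.260) = 18.95 m/s.
Bernoulli (h₁ = h₂): P₁ − P₂ = ½ρ(v₂² − v₁²).
P₂ = P₁ − ½ρ(v₂² − v₁²) = 547800 − ½·807.8·(18.95² − 4.264²) = 547800 − 137600 = 410200 Pa.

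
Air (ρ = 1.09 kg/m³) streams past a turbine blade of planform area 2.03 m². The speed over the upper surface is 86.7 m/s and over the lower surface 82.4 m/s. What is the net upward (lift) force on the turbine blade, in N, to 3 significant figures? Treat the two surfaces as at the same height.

F ≈ 804 N

From P + ½ρv² = const at equal height, P_low − P_up = ½ρ(v_up² − v_low²).
ΔP = ½·1.09·(86.7² − 82.4²) = 396 Pa.
Lift = ΔP · A = 396 × 2.03 = 804 N.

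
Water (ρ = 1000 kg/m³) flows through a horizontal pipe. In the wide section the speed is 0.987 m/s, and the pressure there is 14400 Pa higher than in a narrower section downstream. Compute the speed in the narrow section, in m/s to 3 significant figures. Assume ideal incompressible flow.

v₂ = 5.46 m/s

Along the level pipe P + ½ρv² is conserved, hence v₂² = v₁² + 2(P₁ − P₂)/ρ.
v₂ = √(0.987² + 2·14400/1000) = √(0.974 + 28.8) = 5.46 m/s.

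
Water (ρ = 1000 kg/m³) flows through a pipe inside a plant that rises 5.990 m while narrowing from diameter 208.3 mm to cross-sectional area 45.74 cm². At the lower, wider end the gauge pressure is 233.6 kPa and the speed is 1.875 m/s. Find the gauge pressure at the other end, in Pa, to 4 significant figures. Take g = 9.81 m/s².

P₂ ≈ 79030 Pa

Mass conservation (A₁v₁ = A₂v₂) gives v₂ = 1.875 × 340.8/45.74 = 13.97 m/s.
Energy conservation along the streamline gives P₂ = P₁ − ½ρ(v₂² − v₁²) − ρg(h₂ − h₁).
P₂ = 233600 + ½·1000·(1.875² − 13.97²) − 1000·9.81·(+5.990) = 233600 + (-95810) − (58760) = 79030 Pa.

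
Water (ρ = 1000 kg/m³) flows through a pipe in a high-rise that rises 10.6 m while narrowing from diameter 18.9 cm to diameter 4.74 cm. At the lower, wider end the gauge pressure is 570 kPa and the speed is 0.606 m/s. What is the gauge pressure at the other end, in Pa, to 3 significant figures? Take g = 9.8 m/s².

Continuity gives A₁v₁ = A₂v₂, so v₂ = (281 cm²)/(17.6 cm²) × 0.606 m/s = 9.63 m/s.
Applying Bernoulli between the two ends and solving for P₂: P₂ = P₁ + ½ρ(v₁² − v₂²) − ρgΔh.
P₂ = 570000 + ½·1000·(0.606² − 9.63²) − 1000·9.8·(+10.6) = 570000 + (-46200) − (104000) = 420000 Pa.

420000 Pa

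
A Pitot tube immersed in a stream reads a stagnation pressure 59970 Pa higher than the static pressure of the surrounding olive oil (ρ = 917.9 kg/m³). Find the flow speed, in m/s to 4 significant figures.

v ≈ 11.43 m/s

The dynamic pressure equals the rise in static pressure at the stagnation point: ΔP = ½ρv².
v = √(2ΔP/ρ) = √(2·59970/917.9) = 11.43 m/s.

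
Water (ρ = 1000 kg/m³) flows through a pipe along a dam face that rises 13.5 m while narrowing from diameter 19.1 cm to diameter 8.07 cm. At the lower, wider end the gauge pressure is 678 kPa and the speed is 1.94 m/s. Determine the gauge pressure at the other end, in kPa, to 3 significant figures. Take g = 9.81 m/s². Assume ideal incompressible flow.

The volume flow rate is constant, so v₂ = (A₁/A₂)v₁ = (287/51.1)·1.94 = 10.9 m/s.
Bernoulli: P₁ + ½ρv₁² + ρg h₁ = P₂ + ½ρv₂² + ρg h₂, so P₂ = P₁ + ½ρ(v₁² − v₂²) − ρg(h₂ − h₁).
P₂ = 678000 + ½·1000·(1.94² − 10.9²) − 1000·9.81·(+13.5) = 678000 + (-57200) − (132000) = 488000 Pa.

P₂ = 488 kPa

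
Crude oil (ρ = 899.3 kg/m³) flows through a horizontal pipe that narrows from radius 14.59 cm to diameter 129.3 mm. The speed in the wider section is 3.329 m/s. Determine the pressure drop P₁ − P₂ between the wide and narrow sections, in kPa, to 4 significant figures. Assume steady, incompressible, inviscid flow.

Continuity gives A₁v₁ = A₂v₂, so v₂ = (668.7 cm²)/(131.3 cm²) × 3.329 m/s = 16.95 m/s.
The pipe is horizontal, so Bernoulli reduces to P₁ + ½ρv₁² = P₂ + ½ρv₂².
P₁ − P₂ = ½·899.3·(16.95² − 3.329²) = ½·899.3·276.4 = 124300 Pa.

ΔP = 124.3 kPa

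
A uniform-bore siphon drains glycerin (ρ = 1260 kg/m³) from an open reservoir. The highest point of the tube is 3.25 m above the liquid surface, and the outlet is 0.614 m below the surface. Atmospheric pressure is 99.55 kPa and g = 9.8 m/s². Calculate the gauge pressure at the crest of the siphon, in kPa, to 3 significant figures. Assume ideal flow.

The outlet speed comes from Torricelli: v = √(2g·0.614) = 3.47 m/s.
Continuity keeps v the same throughout the tube; from surface to crest, P_atm + 0 = P_top + ½ρv² + ρg·h_top.
P_top = 99550 − ½·1260·3.47² − 1260·9.8·3.25 = 51800 Pa. So P_gauge = P_top − P_atm = -47700 Pa.

P_gauge ≈ -47.7 kPa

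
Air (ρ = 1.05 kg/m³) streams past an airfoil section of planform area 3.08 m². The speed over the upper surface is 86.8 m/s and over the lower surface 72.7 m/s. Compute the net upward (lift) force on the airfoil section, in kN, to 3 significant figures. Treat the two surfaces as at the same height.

F = 3.64 kN

With equal heights on the two surfaces, Bernoulli gives P_lower − P_upper = ½ρ(v_upper² − v_lower²).
ΔP = ½·1.05·(86.8² − 72.7²) = 1180 Pa.
Lift = ΔP · A = 1180 × 3.08 = 3640 N.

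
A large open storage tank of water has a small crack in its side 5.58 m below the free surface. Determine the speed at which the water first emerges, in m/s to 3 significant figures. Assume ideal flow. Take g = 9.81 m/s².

v ≈ 10.5 m/s

With the surface at rest and both surface and jet at atmospheric pressure, Bernoulli gives ρg h = ½ρv², so v = √(2gh) = √(2·9.81·5.58) = 10.5 m/s.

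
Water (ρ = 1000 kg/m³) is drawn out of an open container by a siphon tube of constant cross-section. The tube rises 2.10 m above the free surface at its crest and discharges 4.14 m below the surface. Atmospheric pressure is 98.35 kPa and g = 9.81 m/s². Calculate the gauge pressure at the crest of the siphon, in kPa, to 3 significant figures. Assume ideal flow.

The outlet speed comes from Torricelli: v = √(2g·4.14) = 9.01 m/s.
With constant cross-section the crest speed equals v; applying Bernoulli from the surface up to the crest, P_top = P_atm − ½ρv² − ρg·h_top.
P_top = 98350 − ½·1000·9.01² − 1000·9.81·2.10 = 37100 Pa. So P_gauge = P_top − P_atm = -61200 Pa.

P_gauge ≈ -61.2 kPa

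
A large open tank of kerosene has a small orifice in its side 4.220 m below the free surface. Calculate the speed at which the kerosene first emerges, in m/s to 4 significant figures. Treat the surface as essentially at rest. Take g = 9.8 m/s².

Bernoulli from surface to hole (P equal, v_surface ≈ 0): v = √(2gh) = √(2×9.8×4.220) = 9.095 m/s.

v = 9.095 m/s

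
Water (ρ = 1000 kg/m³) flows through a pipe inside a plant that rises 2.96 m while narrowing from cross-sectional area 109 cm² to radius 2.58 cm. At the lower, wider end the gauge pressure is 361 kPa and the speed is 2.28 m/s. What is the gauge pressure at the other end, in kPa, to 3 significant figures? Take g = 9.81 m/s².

Mass conservation (A₁v₁ = A₂v₂) gives v₂ = 2.28 × 109/20.9 = 11.9 m/s.
Applying Bernoulli between the two ends and solving for P₂: P₂ = P₁ + ½ρ(v₁² − v₂²) − ρgΔh.
P₂ = 361000 + ½·1000·(2.28² − 11.9²) − 1000·9.81·(+2.96) = 361000 + (-68000) − (29000) = 264000 Pa.

264 kPa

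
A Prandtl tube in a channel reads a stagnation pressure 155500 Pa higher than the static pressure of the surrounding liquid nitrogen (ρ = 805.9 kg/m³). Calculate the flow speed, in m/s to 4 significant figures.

Bernoulli between the free stream and the stagnation point: ½ρv² = P_stag − P_static.
v = √(2ΔP/ρ) = √(2·155500/805.9) = 19.64 m/s.

v = 19.64 m/s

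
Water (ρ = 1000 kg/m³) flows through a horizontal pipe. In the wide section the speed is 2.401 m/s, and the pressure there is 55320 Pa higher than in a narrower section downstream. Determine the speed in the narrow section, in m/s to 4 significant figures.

v₂ = 10.79 m/s

With h₁ = h₂, rearranging Bernoulli gives v₂ = √(v₁² + 2ΔP/ρ).
v₂ = √(2.401² + 2·55320/1000) = √(5.765 + 110.6) = 10.79 m/s.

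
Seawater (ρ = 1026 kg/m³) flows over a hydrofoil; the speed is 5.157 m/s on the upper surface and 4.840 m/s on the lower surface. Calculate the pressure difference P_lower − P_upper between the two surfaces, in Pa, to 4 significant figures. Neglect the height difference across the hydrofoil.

ΔP = 1626 Pa

Bernoulli (same height): P_lower − P_upper = ½ρ(v_upper² − v_lower²).
ΔP = ½·1026·(5.157² − 4.840²) = 1626 Pa.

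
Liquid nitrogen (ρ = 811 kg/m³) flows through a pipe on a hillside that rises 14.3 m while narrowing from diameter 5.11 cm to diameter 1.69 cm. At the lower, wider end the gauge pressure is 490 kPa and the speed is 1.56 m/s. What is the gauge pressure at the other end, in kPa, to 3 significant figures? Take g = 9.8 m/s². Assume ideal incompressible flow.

P₂ ≈ 295 kPa

By continuity, v₂ = v₁·A₁/A₂ = 1.56·(20.5/2.24) = 14.3 m/s.
Applying Bernoulli between the two ends and solving for P₂: P₂ = P₁ + ½ρ(v₁² − v₂²) − ρgΔh.
P₂ = 490000 + ½·811·(1.56² − 14.3²) − 811·9.8·(+14.3) = 490000 + (-81500) − (114000) = 295000 Pa.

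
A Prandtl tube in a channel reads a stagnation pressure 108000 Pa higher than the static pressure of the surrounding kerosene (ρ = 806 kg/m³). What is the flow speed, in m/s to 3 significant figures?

v = 16.4 m/s

Bernoulli between the free stream and the stagnation point: ½ρv² = P_stag − P_static.
v = √(2ΔP/ρ) = √(2·108000/806) = 16.4 m/s.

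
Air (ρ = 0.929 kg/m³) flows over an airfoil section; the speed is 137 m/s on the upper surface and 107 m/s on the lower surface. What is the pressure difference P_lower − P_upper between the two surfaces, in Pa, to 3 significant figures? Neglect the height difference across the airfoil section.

ΔP = 3400 Pa

The pressure is lower where the speed is higher: ΔP = ½ρ(v_up² − v_low²).
ΔP = ½·0.929·(137² − 107²) = 3400 Pa.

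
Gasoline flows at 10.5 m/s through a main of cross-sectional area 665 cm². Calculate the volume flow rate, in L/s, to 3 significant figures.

Q ≈ 698 L/s

Q = A·v = 0.0665 m² × 10.5 m/s = 0.698 m³/s.
Converting: 0.698 m³/s × 1000 = 698 L/s.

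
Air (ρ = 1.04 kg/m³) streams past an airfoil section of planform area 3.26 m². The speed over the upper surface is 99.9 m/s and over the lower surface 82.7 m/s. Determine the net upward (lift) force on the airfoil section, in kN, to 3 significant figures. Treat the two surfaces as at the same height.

The faster flow above has the lower pressure; Bernoulli (same height) gives ΔP = ½ρ(v_up² − v_low²).
ΔP = ½·1.04·(99.9² − 82.7²) = 1630 Pa.
Lift = ΔP · A = 1630 × 3.26 = 5320 N.

F ≈ 5.32 kN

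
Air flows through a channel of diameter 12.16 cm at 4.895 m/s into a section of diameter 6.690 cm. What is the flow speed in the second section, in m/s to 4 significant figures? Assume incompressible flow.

The volume flow rate is constant, so v₂ = (A₁/A₂)v₁ = (116.1/35.15)·4.895 = 16.17 m/s.

v₂ ≈ 16.17 m/s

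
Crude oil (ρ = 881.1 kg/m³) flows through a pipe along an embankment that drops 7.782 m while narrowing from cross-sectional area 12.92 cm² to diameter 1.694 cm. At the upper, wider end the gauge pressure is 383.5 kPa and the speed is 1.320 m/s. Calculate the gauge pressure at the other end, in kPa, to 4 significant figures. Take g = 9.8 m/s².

426.2 kPa

Continuity gives A₁v₁ = A₂v₂, so v₂ = (12.92 cm²)/(2.254 cm²) × 1.320 m/s = 7.567 m/s.
Energy conservation along the streamline gives P₂ = P₁ − ½ρ(v₂² − v₁²) − ρg(h₂ − h₁).
P₂ = 383500 + ½·881.1·(1.320² − 7.567²) − 881.1·9.8·(−7.782) = 383500 + (-24460) − (-67200) = 426200 Pa.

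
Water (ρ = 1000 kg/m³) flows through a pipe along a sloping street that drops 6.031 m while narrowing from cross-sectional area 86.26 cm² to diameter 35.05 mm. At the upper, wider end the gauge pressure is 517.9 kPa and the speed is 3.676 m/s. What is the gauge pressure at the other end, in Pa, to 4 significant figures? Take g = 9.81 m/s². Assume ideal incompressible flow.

By continuity, v₂ = v₁·A₁/A₂ = 3.676·(86.26/9.649) = 32.86 m/s.
Applying Bernoulli between the two ends and solving for P₂: P₂ = P₁ + ½ρ(v₁² − v₂²) − ρgΔh.
P₂ = 517900 + ½·1000·(3.676² − 32.86²) − 1000·9.81·(−6.031) = 517900 + (-533300) − (-59160) = 43800 Pa.

P₂ ≈ 43800 Pa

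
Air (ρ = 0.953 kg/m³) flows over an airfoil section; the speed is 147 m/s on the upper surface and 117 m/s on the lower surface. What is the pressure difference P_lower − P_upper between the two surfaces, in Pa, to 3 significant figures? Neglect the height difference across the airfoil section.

The pressure is lower where the speed is higher: ΔP = ½ρ(v_up² − v_low²).
ΔP = ½·0.953·(147² − 117²) = 3770 Pa.

ΔP ≈ 3770 Pa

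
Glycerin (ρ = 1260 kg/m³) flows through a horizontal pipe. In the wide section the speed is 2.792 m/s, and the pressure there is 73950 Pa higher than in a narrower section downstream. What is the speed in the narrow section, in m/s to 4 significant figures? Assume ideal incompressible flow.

v₂ ≈ 11.19 m/s

Along the level pipe P + ½ρv² is conserved, hence v₂² = v₁² + 2(P₁ − P₂)/ρ.
v₂ = √(2.792² + 2·73950/1260) = √(7.795 + 117.4) = 11.19 m/s.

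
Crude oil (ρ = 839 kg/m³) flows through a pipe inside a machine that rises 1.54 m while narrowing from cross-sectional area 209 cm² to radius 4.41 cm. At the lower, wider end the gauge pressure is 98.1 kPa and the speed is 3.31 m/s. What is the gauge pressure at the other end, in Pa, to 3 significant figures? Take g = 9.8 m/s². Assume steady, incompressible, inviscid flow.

Mass conservation (A₁v₁ = A₂v₂) gives v₂ = 3.31 × 209/61.1 = 11.3 m/s.
Energy conservation along the streamline gives P₂ = P₁ − ½ρ(v₂² − v₁²) − ρg(h₂ − h₁).
P₂ = 98100 + ½·839·(3.31² − 11.3²) − 839·9.8·(+1.54) = 98100 + (-49200) − (12700) = 36300 Pa.

P₂ ≈ 36300 Pa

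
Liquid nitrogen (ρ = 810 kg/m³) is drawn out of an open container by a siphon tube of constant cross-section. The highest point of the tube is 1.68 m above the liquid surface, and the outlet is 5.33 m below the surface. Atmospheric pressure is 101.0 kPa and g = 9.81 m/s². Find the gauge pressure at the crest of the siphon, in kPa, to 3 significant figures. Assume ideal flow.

From the surface to the outlet (both open to atmosphere, surface at rest): v = √(2g·h_out) = √(2·9.81·5.33) = 10.2 m/s.
The bore is uniform, so the speed at the crest is the same v. Bernoulli surface→crest: P_atm = P_top + ½ρv² + ρg·h_top.
P_top = 101000 − ½·810·10.2² − 810·9.81·1.68 = 45300 Pa. So P_gauge = P_top − P_atm = -55700 Pa.

P_gauge ≈ -55.7 kPa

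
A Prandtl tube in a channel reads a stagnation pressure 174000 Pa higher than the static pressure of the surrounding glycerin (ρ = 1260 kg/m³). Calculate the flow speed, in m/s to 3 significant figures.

The dynamic pressure equals the rise in static pressure at the stagnation point: ΔP = ½ρv².
v = √(2ΔP/ρ) = √(2·174000/1260) = 16.6 m/s.

v = 16.6 m/s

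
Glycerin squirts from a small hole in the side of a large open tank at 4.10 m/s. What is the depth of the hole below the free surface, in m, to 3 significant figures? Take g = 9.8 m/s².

0.858 m

For a small hole in a large open tank, ½v² = gh, giving h = v²/(2g).
h = 4.10²/(2·9.8) = 16.8/19.60 = 0.858 m.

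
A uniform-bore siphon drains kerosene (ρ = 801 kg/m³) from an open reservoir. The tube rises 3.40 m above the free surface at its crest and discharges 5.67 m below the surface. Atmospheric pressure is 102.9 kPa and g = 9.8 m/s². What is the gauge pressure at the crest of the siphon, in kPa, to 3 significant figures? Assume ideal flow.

P_gauge ≈ -71.2 kPa

Bernoulli surface→outlet gives ½v² = g·h_out, so v = √(2·9.8·5.67) = 10.5 m/s.
With constant cross-section the crest speed equals v; applying Bernoulli from the surface up to the crest, P_top = P_atm − ½ρv² − ρg·h_top.
P_top = 102900 − ½·801·10.5² − 801·9.8·3.40 = 31700 Pa. So P_gauge = P_top − P_atm = -71200 Pa.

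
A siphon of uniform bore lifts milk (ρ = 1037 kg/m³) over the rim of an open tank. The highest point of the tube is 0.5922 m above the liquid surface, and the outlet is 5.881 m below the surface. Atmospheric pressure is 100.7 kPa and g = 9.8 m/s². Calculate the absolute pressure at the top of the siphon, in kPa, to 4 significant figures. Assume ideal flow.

The outlet speed comes from Torricelli: v = √(2g·5.881) = 10.74 m/s.
The bore is uniform, so the speed at the crest is the same v. Bernoulli surface→crest: P_atm = P_top + ½ρv² + ρg·h_top.
P_top = 100700 − ½·1037·10.74² − 1037·9.8·0.5922 = 34920 Pa.

P_top ≈ 34.92 kPa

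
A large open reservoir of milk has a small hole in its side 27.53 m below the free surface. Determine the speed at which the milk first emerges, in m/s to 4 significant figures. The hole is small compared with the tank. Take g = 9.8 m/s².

v = 23.23 m/s

Torricelli's result v = √(2gh) gives v = √(2·9.8·27.53) = 23.23 m/s.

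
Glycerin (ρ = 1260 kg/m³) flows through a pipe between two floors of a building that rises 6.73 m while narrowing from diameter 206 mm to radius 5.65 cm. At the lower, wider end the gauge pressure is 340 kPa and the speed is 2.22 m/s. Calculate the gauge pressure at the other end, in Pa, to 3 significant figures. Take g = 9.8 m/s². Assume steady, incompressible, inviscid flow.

The volume flow rate is constant, so v₂ = (A₁/A₂)v₁ = (333/100)·2.22 = 7.38 m/s.
Applying Bernoulli between the two ends and solving for P₂: P₂ = P₁ + ½ρ(v₁² − v₂²) − ρgΔh.
P₂ = 340000 + ½·1260·(2.22² − 7.38²) − 1260·9.8·(+6.73) = 340000 + (-31200) − (83100) = 226000 Pa.

P₂ ≈ 226000 Pa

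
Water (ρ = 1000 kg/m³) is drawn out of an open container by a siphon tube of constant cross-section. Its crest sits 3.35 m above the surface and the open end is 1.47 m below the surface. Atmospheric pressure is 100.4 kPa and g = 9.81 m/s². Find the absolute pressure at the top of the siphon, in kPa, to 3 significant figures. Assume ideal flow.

Bernoulli surface→outlet gives ½v² = g·h_out, so v = √(2·9.81·1.47) = 5.37 m/s.
The bore is uniform, so the speed at the crest is the same v. Bernoulli surface→crest: P_atm = P_top + ½ρv² + ρg·h_top.
P_top = 100400 − ½·1000·5.37² − 1000·9.81·3.35 = 53100 Pa.

P_top = 53.1 kPa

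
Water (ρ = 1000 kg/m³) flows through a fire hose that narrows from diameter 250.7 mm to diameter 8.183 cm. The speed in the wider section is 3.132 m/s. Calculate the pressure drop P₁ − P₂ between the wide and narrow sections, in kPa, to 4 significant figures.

ΔP ≈ 427.2 kPa

The volume flow rate is constant, so v₂ = (A₁/A₂)v₁ = (493.6/52.59)·3.132 = 29.40 m/s.
With no height change, Bernoulli's equation is P₁ + ½ρv₁² = P₂ + ½ρv₂².
P₁ − P₂ = ½·1000·(29.40² − 3.132²) = ½·1000·854.4 = 427200 Pa.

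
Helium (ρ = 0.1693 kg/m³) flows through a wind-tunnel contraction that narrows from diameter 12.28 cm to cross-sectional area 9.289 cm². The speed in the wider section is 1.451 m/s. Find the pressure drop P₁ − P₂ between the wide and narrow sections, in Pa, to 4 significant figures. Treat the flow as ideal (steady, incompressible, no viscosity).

Mass conservation (A₁v₁ = A₂v₂) gives v₂ = 1.451 × 118.4/9.289 = 18.50 m/s.
The pipe is horizontal, so Bernoulli reduces to P₁ + ½ρv₁² = P₂ + ½ρv₂².
P₁ − P₂ = ½·0.1693·(18.50² − 1.451²) = ½·0.1693·340.2 = 28.80 Pa.

ΔP ≈ 28.80 Pa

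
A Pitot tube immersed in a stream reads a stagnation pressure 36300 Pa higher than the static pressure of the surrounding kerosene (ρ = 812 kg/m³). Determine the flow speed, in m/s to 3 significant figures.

v ≈ 9.46 m/s

Bernoulli between the free stream and the stagnation point: ½ρv² = P_stag − P_static.
v = √(2ΔP/ρ) = √(2·36300/812) = 9.46 m/s.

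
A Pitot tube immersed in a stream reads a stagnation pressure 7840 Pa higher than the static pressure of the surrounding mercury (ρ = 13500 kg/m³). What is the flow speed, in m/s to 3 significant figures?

The dynamic pressure equals the rise in static pressure at the stagnation point: ΔP = ½ρv².
v = √(2ΔP/ρ) = √(2·7840/13500) = 1.08 m/s.

v ≈ 1.08 m/s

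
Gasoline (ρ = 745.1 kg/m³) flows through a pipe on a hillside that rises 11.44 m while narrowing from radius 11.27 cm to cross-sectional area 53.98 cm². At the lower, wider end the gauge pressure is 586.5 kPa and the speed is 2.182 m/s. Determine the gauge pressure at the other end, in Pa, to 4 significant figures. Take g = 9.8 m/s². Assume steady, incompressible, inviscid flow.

The volume flow rate is constant, so v₂ = (A₁/A₂)v₁ = (399.0/53.98)·2.182 = 16.13 m/s.
Applying Bernoulli between the two ends and solving for P₂: P₂ = P₁ + ½ρ(v₁² − v₂²) − ρgΔh.
P₂ = 586500 + ½·745.1·(2.182² − 16.13²) − 745.1·9.8·(+11.44) = 586500 + (-95150) − (83530) = 407800 Pa.

P₂ = 407800 Pa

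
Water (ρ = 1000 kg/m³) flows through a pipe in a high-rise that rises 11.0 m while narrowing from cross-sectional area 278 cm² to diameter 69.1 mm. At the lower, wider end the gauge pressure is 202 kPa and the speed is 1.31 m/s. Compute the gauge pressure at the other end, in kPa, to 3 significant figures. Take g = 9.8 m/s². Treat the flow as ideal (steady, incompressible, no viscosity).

P₂ ≈ 47.9 kPa

The volume flow rate is constant, so v₂ = (A₁/A₂)v₁ = (278/37.5)·1.31 = 9.71 m/s.
Applying Bernoulli between the two ends and solving for P₂: P₂ = P₁ + ½ρ(v₁² − v₂²) − ρgΔh.
P₂ = 202000 + ½·1000·(1.31² − 9.71²) − 1000·9.8·(+11.0) = 202000 + (-46300) − (108000) = 47900 Pa.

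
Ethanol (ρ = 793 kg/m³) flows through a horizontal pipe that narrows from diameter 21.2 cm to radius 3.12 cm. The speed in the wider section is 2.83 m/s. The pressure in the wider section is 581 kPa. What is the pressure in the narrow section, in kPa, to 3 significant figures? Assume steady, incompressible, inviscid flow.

Mass conservation (A₁v₁ = A₂v₂) gives v₂ = 2.83 × 353/30.6 = 32.7 m/s.
The pipe is horizontal, so Bernoulli reduces to P₁ + ½ρv₁² = P₂ + ½ρv₂².
P₂ = P₁ − ½ρ(v₂² − v₁²) = 581000 − ½·793·(32.7² − 2.83²) = 581000 − 420000 = 161000 Pa.

P₂ ≈ 161 kPa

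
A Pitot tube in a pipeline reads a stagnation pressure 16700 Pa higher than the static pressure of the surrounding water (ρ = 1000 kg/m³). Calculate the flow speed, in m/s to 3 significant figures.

The dynamic pressure equals the rise in static pressure at the stagnation point: ΔP = ½ρv².
v = √(2ΔP/ρ) = √(2·16700/1000) = 5.78 m/s.

5.78 m/s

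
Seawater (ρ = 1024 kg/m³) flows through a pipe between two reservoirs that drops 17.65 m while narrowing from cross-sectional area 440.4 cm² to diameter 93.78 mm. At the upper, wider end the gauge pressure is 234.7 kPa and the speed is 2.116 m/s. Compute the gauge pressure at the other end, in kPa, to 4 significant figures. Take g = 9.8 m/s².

The volume flow rate is constant, so v₂ = (A₁/A₂)v₁ = (440.4/69.07)·2.116 = 13.49 m/s.
Bernoulli: P₁ + ½ρv₁² + ρg h₁ = P₂ + ½ρv₂² + ρg h₂, so P₂ = P₁ + ½ρ(v₁² − v₂²) − ρg(h₂ − h₁).
P₂ = 234700 + ½·1024·(2.116² − 13.49²) − 1024·9.8·(−17.65) = 234700 + (-90900) − (-177100) = 320900 Pa.

320.9 kPa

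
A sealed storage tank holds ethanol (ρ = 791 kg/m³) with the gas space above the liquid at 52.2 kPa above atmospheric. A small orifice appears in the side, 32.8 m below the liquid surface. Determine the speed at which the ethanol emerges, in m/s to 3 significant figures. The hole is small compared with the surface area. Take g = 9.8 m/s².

Take point 1 at the surface (v₁ ≈ 0) and point 2 at the hole (at atmospheric pressure). Bernoulli: P₁ + ρg h = P_atm + ½ρv₂².
With P₁ − P_atm = 52200 Pa, v₂ = √(2gh + 2ΔP/ρ) = √(2·9.8·32.8 + 2·52200/791) = 27.8 m/s.

v ≈ 27.8 m/s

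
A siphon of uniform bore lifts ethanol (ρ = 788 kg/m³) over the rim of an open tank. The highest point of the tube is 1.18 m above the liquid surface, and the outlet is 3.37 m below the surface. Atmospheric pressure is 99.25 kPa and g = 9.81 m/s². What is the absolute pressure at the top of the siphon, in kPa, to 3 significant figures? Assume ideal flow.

From the surface to the outlet (both open to atmosphere, surface at rest): v = √(2g·h_out) = √(2·9.81·3.37) = 8.13 m/s.
Continuity keeps v the same throughout the tube; from surface to crest, P_atm + 0 = P_top + ½ρv² + ρg·h_top.
P_top = 99250 − ½·788·8.13² − 788·9.81·1.18 = 64100 Pa.

P_top ≈ 64.1 kPa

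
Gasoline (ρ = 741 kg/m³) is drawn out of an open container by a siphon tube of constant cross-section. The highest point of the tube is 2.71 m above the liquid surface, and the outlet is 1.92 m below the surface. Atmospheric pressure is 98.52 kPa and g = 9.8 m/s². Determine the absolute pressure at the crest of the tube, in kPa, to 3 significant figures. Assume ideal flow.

P_top ≈ 64.9 kPa

Bernoulli surface→outlet gives ½v² = g·h_out, so v = √(2·9.8·1.92) = 6.13 m/s.
The bore is uniform, so the speed at the crest is the same v. Bernoulli surface→crest: P_atm = P_top + ½ρv² + ρg·h_top.
P_top = 98520 − ½·741·6.13² − 741·9.8·2.71 = 64900 Pa.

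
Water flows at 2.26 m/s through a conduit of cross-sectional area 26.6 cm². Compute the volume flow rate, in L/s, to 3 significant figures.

Q = 6.01 L/s

Q = A·v = 0.00266 m² × 2.26 m/s = 0.00601 m³/s.
Converting: 0.00601 m³/s × 1000 = 6.01 L/s.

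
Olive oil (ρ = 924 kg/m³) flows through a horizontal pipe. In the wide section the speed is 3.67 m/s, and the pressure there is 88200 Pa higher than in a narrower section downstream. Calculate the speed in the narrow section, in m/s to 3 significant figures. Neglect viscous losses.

v₂ = 14.3 m/s

Horizontal Bernoulli: P₁ + ½ρv₁² = P₂ + ½ρv₂², so v₂² = v₁² + 2(P₁ − P₂)/ρ.
v₂ = √(3.67² + 2·88200/924) = √(13.5 + 191) = 14.3 m/s.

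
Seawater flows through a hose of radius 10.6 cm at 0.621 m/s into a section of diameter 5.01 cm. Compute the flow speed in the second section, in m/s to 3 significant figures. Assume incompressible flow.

v₂ = 11.1 m/s

By continuity, v₂ = v₁·A₁/A₂ = 0.621·(353/19.7) = 11.1 m/s.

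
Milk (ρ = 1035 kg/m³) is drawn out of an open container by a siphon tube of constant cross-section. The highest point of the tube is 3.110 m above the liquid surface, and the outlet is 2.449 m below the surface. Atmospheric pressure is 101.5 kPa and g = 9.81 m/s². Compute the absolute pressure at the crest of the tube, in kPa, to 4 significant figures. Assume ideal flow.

The outlet speed comes from Torricelli: v = √(2g·2.449) = 6.932 m/s.
With constant cross-section the crest speed equals v; applying Bernoulli from the surface up to the crest, P_top = P_atm − ½ρv² − ρg·h_top.
P_top = 101500 − ½·1035·6.932² − 1035·9.81·3.110 = 45060 Pa.

P_top = 45.06 kPa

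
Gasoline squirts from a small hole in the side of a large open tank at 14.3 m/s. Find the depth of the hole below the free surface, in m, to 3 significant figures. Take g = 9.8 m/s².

For a small hole in a large open tank, ½v² = gh, giving h = v²/(2g).
h = 14.3²/(2·9.8) = 204/19.60 = 10.4 m.

h ≈ 10.4 m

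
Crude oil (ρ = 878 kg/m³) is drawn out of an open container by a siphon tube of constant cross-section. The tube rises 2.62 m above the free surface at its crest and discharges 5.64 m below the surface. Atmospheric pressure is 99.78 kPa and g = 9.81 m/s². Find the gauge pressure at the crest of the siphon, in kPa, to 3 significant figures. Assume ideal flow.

Bernoulli surface→outlet gives ½v² = g·h_out, so v = √(2·9.81·5.64) = 10.5 m/s.
Continuity keeps v the same throughout the tube; from surface to crest, P_atm + 0 = P_top + ½ρv² + ρg·h_top.
P_top = 99780 − ½·878·10.5² − 878·9.81·2.62 = 28600 Pa. So P_gauge = P_top − P_atm = -71100 Pa.

P_gauge = -71.1 kPa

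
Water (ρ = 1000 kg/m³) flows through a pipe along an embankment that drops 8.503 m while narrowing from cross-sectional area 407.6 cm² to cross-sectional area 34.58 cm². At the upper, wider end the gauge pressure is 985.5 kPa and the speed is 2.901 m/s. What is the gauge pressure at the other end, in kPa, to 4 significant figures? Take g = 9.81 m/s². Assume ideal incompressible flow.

Mass conservation (A₁v₁ = A₂v₂) gives v₂ = 2.901 × 407.6/34.58 = 34.19 m/s.
Applying Bernoulli between the two ends and solving for P₂: P₂ = P₁ + ½ρ(v₁² − v₂²) − ρgΔh.
P₂ = 985500 + ½·1000·(2.901² − 34.19²) − 1000·9.81·(−8.503) = 985500 + (-580400) − (-83410) = 488500 Pa.

P₂ ≈ 488.5 kPa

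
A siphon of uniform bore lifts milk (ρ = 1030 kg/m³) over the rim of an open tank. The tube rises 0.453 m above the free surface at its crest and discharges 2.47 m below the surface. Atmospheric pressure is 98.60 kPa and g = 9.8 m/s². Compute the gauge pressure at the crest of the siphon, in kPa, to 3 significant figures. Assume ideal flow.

From the surface to the outlet (both open to atmosphere, surface at rest): v = √(2g·h_out) = √(2·9.8·2.47) = 6.96 m/s.
The bore is uniform, so the speed at the crest is the same v. Bernoulli surface→crest: P_atm = P_top + ½ρv² + ρg·h_top.
P_top = 98600 − ½·1030·6.96² − 1030·9.8·0.453 = 69100 Pa. So P_gauge = P_top − P_atm = -29500 Pa.

P_gauge = -29.5 kPa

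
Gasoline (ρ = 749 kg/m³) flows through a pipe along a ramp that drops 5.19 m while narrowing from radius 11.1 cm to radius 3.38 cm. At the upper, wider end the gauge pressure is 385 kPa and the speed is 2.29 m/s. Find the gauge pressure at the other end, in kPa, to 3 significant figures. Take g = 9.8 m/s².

The volume flow rate is constant, so v₂ = (A₁/A₂)v₁ = (387/35.9)·2.29 = 24.7 m/s.
Energy conservation along the streamline gives P₂ = P₁ − ½ρ(v₂² − v₁²) − ρg(h₂ − h₁).
P₂ = 385000 + ½·749·(2.29² − 24.7²) − 749·9.8·(−5.19) = 385000 + (-226000) − (-38100) = 197000 Pa.

197 kPa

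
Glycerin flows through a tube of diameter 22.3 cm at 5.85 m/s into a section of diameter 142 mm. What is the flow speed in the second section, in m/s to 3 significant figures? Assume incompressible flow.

14.4 m/s

Continuity gives A₁v₁ = A₂v₂, so v₂ = (391 cm²)/(158 cm²) × 5.85 m/s = 14.4 m/s.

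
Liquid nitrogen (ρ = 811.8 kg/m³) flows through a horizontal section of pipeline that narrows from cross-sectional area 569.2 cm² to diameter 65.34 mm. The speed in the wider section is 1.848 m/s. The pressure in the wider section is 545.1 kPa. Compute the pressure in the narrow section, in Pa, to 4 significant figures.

Continuity gives A₁v₁ = A₂v₂, so v₂ = (569.2 cm²)/(33.53 cm²) × 1.848 m/s = 31.37 m/s.
Bernoulli (h₁ = h₂): P₁ − P₂ = ½ρ(v₂² − v₁²).
P₂ = P₁ − ½ρ(v₂² − v₁²) = 545100 − ½·811.8·(31.37² − 1.848²) = 545100 − 398100 = 147000 Pa.

P₂ ≈ 147000 Pa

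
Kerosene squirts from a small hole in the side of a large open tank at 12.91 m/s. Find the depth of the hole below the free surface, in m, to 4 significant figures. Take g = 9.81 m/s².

Inverting v = √(2gh) gives h = v² / 2g.
h = 12.91²/(2·9.81) = 166.7/19.62 = 8.495 m.

8.495 m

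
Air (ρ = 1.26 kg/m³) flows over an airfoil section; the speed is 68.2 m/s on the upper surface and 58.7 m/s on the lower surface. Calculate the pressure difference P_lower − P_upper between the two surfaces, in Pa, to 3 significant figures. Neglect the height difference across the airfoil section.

Bernoulli (same height): P_lower − P_upper = ½ρ(v_upper² − v_lower²).
ΔP = ½·1.26·(68.2² − 58.7²) = 759 Pa.

ΔP = 759 Pa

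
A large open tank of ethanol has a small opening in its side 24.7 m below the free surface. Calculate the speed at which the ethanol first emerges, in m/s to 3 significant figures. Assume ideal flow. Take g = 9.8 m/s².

v ≈ 22.0 m/s

Bernoulli from surface to hole (P equal, v_surface ≈ 0): v = √(2gh) = √(2×9.8×24.7) = 22.0 m/s.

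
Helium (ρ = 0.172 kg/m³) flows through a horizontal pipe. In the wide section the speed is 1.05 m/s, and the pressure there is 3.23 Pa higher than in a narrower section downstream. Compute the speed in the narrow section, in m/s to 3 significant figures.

v₂ ≈ 6.22 m/s

Along the level pipe P + ½ρv² is conserved, hence v₂² = v₁² + 2(P₁ − P₂)/ρ.
v₂ = √(1.05² + 2·3.23/0.172) = √(1.10 + 37.6) = 6.22 m/s.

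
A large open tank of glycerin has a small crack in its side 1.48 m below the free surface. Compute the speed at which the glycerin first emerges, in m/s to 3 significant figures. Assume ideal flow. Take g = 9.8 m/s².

With the surface at rest and both surface and jet at atmospheric pressure, Bernoulli gives ρg h = ½ρv², so v = √(2gh) = √(2·9.8·1.48) = 5.39 m/s.

v ≈ 5.39 m/s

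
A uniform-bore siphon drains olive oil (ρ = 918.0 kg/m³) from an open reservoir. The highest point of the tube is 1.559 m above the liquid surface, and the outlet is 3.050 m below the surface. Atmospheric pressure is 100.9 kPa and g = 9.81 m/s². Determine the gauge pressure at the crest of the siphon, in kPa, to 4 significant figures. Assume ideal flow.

-41.51 kPa

From the surface to the outlet (both open to atmosphere, surface at rest): v = √(2g·h_out) = √(2·9.81·3.050) = 7.736 m/s.
With constant cross-section the crest speed equals v; applying Bernoulli from the surface up to the crest, P_top = P_atm − ½ρv² − ρg·h_top.
P_top = 100900 − ½·918.0·7.736² − 918.0·9.81·1.559 = 59390 Pa. So P_gauge = P_top − P_atm = -41510 Pa.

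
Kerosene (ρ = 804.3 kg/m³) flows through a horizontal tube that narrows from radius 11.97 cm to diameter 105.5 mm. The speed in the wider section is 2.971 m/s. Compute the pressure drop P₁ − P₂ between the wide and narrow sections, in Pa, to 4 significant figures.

The volume flow rate is constant, so v₂ = (A₁/A₂)v₁ = (450.1/87.42)·2.971 = 15.30 m/s.
The pipe is horizontal, so Bernoulli reduces to P₁ + ½ρv₁² = P₂ + ½ρv₂².
P₁ − P₂ = ½·804.3·(15.30² − 2.971²) = ½·804.3·225.2 = 90570 Pa.

ΔP ≈ 90570 Pa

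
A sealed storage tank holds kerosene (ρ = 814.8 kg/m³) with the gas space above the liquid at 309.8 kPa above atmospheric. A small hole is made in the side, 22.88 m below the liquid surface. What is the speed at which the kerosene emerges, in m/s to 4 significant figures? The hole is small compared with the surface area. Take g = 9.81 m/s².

Take point 1 at the surface (v₁ ≈ 0) and point 2 at the hole (at atmospheric pressure). Bernoulli: P₁ + ρg h = P_atm + ½ρv₂².
With P₁ − P_atm = 309800 Pa, v₂ = √(2gh + 2ΔP/ρ) = √(2·9.81·22.88 + 2·309800/814.8) = 34.78 m/s.

34.78 m/s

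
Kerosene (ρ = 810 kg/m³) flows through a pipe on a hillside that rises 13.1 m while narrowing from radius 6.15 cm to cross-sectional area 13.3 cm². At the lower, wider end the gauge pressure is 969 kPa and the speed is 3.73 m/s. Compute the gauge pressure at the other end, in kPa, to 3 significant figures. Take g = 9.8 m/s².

Continuity gives A₁v₁ = A₂v₂, so v₂ = (119 cm²)/(13.3 cm²) × 3.73 m/s = 33.3 m/s.
Bernoulli: P₁ + ½ρv₁² + ρg h₁ = P₂ + ½ρv₂² + ρg h₂, so P₂ = P₁ + ½ρ(v₁² − v₂²) − ρg(h₂ − h₁).
P₂ = 969000 + ½·810·(3.73² − 33.3²) − 810·9.8·(+13.1) = 969000 + (-444000) − (104000) = 421000 Pa.

P₂ = 421 kPa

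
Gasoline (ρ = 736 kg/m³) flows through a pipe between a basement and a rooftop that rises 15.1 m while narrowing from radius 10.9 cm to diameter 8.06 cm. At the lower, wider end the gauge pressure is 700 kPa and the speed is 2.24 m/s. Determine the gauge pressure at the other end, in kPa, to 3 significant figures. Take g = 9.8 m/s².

Mass conservation (A₁v₁ = A₂v₂) gives v₂ = 2.24 × 373/51.0 = 16.4 m/s.
Energy conservation along the streamline gives P₂ = P₁ − ½ρ(v₂² − v₁²) − ρg(h₂ − h₁).
P₂ = 700000 + ½·736·(2.24² − 16.4²) − 736·9.8·(+15.1) = 700000 + (-97000) − (109000) = 494000 Pa.

494 kPa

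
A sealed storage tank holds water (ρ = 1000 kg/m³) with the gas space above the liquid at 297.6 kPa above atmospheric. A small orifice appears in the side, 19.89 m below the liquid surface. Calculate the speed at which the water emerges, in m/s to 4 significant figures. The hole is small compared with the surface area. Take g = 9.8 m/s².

Take point 1 at the surface (v₁ ≈ 0) and point 2 at the hole (at atmospheric pressure). Bernoulli: P₁ + ρg h = P_atm + ½ρv₂².
With P₁ − P_atm = 297600 Pa, v₂ = √(2gh + 2ΔP/ρ) = √(2·9.8·19.89 + 2·297600/1000) = 31.39 m/s.

31.39 m/s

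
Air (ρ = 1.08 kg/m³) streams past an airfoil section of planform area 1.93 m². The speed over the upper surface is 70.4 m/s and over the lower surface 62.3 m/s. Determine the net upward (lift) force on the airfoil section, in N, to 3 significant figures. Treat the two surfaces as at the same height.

With equal heights on the two surfaces, Bernoulli gives P_lower − P_upper = ½ρ(v_upper² − v_lower²).
ΔP = ½·1.08·(70.4² − 62.3²) = 580 Pa.
Lift = ΔP · A = 580 × 1.93 = 1120 N.

F ≈ 1120 N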